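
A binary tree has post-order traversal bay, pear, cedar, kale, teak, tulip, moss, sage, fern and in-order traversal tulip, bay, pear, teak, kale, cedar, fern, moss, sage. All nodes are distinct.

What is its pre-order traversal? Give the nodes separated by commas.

fern, tulip, teak, pear, bay, kale, cedar, sage, moss

The last element of post-order is the root; it splits in-order into left and right subtrees.
Root fern: left subtree has 6 nodes {tulip, bay, pear, teak, kale, cedar}, right has 2 {moss, sage}.
  Root tulip: left subtree has 0 nodes { }, right has 5 {bay, pear, teak, kale, cedar}.
    Root teak: left subtree has 2 nodes {bay, pear}, right has 2 {kale, cedar}.
      Root pear: left subtree has 1 node {bay}, right has 0 { }.
      Root kale: left subtree has 0 nodes { }, right has 1 {cedar}.
  Root sage: left subtree has 1 node {moss}, right has 0 { }.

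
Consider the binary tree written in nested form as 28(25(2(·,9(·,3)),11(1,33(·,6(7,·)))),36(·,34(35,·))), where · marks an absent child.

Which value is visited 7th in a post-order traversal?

Post-order visits the left subtree, then the right subtree, then the node.
At 28: go left to 25.
  At 25: go left to 2.
    At 2: no left child.
    At 2: go right to 9.
      At 9: no left child.
      At 9: go right to 3.
        3 is a leaf — visit 3.
      Visit 9.
    Visit 2.
  At 25: go right to 11.
    At 11: go left to 1.
      1 is a leaf — visit 1.
    At 11: go right to 33.
      At 33: no left child.
      At 33: go right to 6.
        At 6: go left to 7.
          7 is a leaf — visit 7.
        At 6: no right child.
        Visit 6.
      Visit 33.
    Visit 11.
  Visit 25.
At 28: go right to 36.
  At 36: no left child.
  At 36: go right to 34.
    At 34: go left to 35.
      35 is a leaf — visit 35.
    At 34: no right child.
    Visit 34.
  Visit 36.
Visit 28.
Full post-order sequence: 3, 9, 2, 1, 7, 6, 33, 11, 25, 35, 34, 36, 28.

33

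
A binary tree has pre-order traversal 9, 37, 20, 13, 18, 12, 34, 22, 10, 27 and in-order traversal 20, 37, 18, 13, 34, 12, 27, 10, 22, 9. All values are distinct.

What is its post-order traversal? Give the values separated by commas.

20, 18, 34, 27, 10, 22, 12, 13, 37, 9

The first element of pre-order is the root; it splits in-order into left and right subtrees.
Root 9: left subtree has 9 nodes {20, 37, 18, 13, 34, 12, 27, 10, 22}, right has 0 { }.
  Root 37: left subtree has 1 node {20}, right has 7 {18, 13, 34, 12, 27, 10, 22}.
    Root 13: left subtree has 1 node {18}, right has 5 {34, 12, 27, 10, 22}.
      Root 12: left subtree has 1 node {34}, right has 3 {27, 10, 22}.
        Root 22: left subtree has 2 nodes {27, 10}, right has 0 { }.
          Root 10: left subtree has 1 node {27}, right has 0 { }.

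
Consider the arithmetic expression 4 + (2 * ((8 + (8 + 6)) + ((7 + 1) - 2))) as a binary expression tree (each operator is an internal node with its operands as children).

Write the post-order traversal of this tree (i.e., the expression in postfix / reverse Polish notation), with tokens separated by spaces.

4 2 8 8 6 + + 7 1 + 2 - + * +

Post-order on an expression tree gives postfix notation: for each operator, emit left operand, right operand, then the operator.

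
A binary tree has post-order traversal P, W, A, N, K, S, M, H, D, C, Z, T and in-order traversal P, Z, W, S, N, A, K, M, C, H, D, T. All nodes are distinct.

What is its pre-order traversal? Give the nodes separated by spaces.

The last element of post-order is the root; it splits in-order into left and right subtrees.
Root T: left subtree has 11 nodes {P, Z, W, S, N, A, K, M, C, H, D}, right has 0 { }.
  Root Z: left subtree has 1 node {P}, right has 9 {W, S, N, A, K, M, C, H, D}.
    Root C: left subtree has 6 nodes {W, S, N, A, K, M}, right has 2 {H, D}.
      Root M: left subtree has 5 nodes {W, S, N, A, K}, right has 0 { }.
        Root S: left subtree has 1 node {W}, right has 3 {N, A, K}.
          Root K: left subtree has 2 nodes {N, A}, right has 0 { }.
            Root N: left subtree has 0 nodes { }, right has 1 {A}.
      Root D: left subtree has 1 node {H}, right has 0 { }.

T Z P C M S W K N A D H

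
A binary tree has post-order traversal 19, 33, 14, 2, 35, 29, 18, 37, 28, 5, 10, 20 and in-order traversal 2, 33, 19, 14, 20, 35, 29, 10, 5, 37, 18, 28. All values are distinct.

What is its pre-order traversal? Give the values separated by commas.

The last element of post-order is the root; it splits in-order into left and right subtrees.
Root 20: left subtree has 4 nodes {2, 33, 19, 14}, right has 7 {35, 29, 10, 5, 37, 18, 28}.
  Root 2: left subtree has 0 nodes { }, right has 3 {33, 19, 14}.
    Root 14: left subtree has 2 nodes {33, 19}, right has 0 { }.
      Root 33: left subtree has 0 nodes { }, right has 1 {19}.
  Root 10: left subtree has 2 nodes {35, 29}, right has 4 {5, 37, 18, 28}.
    Root 29: left subtree has 1 node {35}, right has 0 { }.
    Root 5: left subtree has 0 nodes { }, right has 3 {37, 18, 28}.
      Root 28: left subtree has 2 nodes {37, 18}, right has 0 { }.
        Root 37: left subtree has 0 nodes { }, right has 1 {18}.

20, 2, 14, 33, 19, 10, 29, 35, 5, 28, 37, 18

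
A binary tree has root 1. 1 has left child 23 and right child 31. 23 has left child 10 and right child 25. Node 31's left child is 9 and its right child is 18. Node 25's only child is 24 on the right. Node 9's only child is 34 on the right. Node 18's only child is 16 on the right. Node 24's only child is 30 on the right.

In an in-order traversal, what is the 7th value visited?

9

In-order visits the left subtree, then the node, then the right subtree.
At 1: go left to 23.
  At 23: go left to 10.
    10 is a leaf — visit 10.
  Visit 23.
  At 23: go right to 25.
    At 25: no left child.
    Visit 25.
    At 25: go right to 24.
      At 24: no left child.
      Visit 24.
      At 24: go right to 30.
        30 is a leaf — visit 30.
Visit 1.
At 1: go right to 31.
  At 31: go left to 9.
    At 9: no left child.
    Visit 9.
    At 9: go right to 34.
      34 is a leaf — visit 34.
  Visit 31.
  At 31: go right to 18.
    At 18: no left child.
    Visit 18.
    At 18: go right to 16.
      16 is a leaf — visit 16.
Full in-order sequence: 10, 23, 25, 24, 30, 1, 9, 34, 31, 18, 16.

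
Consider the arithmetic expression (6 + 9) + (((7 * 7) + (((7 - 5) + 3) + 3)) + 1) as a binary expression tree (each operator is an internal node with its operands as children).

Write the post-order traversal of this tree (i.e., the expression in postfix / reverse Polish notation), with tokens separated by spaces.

6 9 + 7 7 * 7 5 - 3 + 3 + + 1 + +

Post-order on an expression tree gives postfix notation: for each operator, emit left operand, right operand, then the operator.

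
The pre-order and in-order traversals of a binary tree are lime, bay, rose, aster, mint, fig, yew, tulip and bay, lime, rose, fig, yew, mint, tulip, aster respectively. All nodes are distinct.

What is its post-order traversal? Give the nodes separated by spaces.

bay yew fig tulip mint aster rose lime

The first element of pre-order is the root; it splits in-order into left and right subtrees.
Root lime: left subtree has 1 node {bay}, right has 6 {rose, fig, yew, mint, tulip, aster}.
  Root rose: left subtree has 0 nodes { }, right has 5 {fig, yew, mint, tulip, aster}.
    Root aster: left subtree has 4 nodes {fig, yew, mint, tulip}, right has 0 { }.
      Root mint: left subtree has 2 nodes {fig, yew}, right has 1 {tulip}.
        Root fig: left subtree has 0 nodes { }, right has 1 {yew}.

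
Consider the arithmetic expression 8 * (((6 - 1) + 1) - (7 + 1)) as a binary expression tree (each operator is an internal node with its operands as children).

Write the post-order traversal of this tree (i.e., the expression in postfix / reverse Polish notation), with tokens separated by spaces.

Post-order on an expression tree gives postfix notation: for each operator, emit left operand, right operand, then the operator.

8 6 1 - 1 + 7 1 + - *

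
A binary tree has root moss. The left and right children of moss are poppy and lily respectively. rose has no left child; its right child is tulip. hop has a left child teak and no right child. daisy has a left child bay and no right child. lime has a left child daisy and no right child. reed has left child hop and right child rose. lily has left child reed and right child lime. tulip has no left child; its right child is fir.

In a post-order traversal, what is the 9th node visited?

Post-order visits the left subtree, then the right subtree, then the node.
At moss: go left to poppy.
  poppy is a leaf — visit poppy.
At moss: go right to lily.
  At lily: go left to reed.
    At reed: go left to hop.
      At hop: go left to teak.
        teak is a leaf — visit teak.
      At hop: no right child.
      Visit hop.
    At reed: go right to rose.
      At rose: no left child.
      At rose: go right to tulip.
        At tulip: no left child.
        At tulip: go right to fir.
          fir is a leaf — visit fir.
        Visit tulip.
      Visit rose.
    Visit reed.
  At lily: go right to lime.
    At lime: go left to daisy.
      At daisy: go left to bay.
        bay is a leaf — visit bay.
      At daisy: no right child.
      Visit daisy.
    At lime: no right child.
    Visit lime.
  Visit lily.
Visit moss.
Full post-order sequence: poppy, teak, hop, fir, tulip, rose, reed, bay, daisy, lime, lily, moss.

daisy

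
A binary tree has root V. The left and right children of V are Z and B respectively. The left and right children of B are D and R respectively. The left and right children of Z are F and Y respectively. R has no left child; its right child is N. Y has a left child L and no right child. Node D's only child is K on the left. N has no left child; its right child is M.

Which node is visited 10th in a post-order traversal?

Post-order visits the left subtree, then the right subtree, then the node.
At V: go left to Z.
  At Z: go left to F.
    F is a leaf — visit F.
  At Z: go right to Y.
    At Y: go left to L.
      L is a leaf — visit L.
    At Y: no right child.
    Visit Y.
  Visit Z.
At V: go right to B.
  At B: go left to D.
    At D: go left to K.
      K is a leaf — visit K.
    At D: no right child.
    Visit D.
  At B: go right to R.
    At R: no left child.
    At R: go right to N.
      At N: no left child.
      At N: go right to M.
        M is a leaf — visit M.
      Visit N.
    Visit R.
  Visit B.
Visit V.
Full post-order sequence: F, L, Y, Z, K, D, M, N, R, B, V.

B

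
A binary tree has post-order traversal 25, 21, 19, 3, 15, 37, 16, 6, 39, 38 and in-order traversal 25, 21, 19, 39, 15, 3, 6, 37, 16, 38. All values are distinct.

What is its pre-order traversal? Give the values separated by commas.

38, 39, 19, 21, 25, 6, 15, 3, 16, 37

The last element of post-order is the root; it splits in-order into left and right subtrees.
Root 38: left subtree has 9 nodes {25, 21, 19, 39, 15, 3, 6, 37, 16}, right has 0 { }.
  Root 39: left subtree has 3 nodes {25, 21, 19}, right has 5 {15, 3, 6, 37, 16}.
    Root 19: left subtree has 2 nodes {25, 21}, right has 0 { }.
      Root 21: left subtree has 1 node {25}, right has 0 { }.
    Root 6: left subtree has 2 nodes {15, 3}, right has 2 {37, 16}.
      Root 15: left subtree has 0 nodes { }, right has 1 {3}.
      Root 16: left subtree has 1 node {37}, right has 0 { }.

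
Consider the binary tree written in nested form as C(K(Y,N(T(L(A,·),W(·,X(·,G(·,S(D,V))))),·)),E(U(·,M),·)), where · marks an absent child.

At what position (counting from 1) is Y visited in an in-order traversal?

1

In-order visits the left subtree, then the node, then the right subtree.
At C: go left to K.
  At K: go left to Y.
    Y is a leaf — visit Y.
  Visit K.
  At K: go right to N.
    At N: go left to T.
      At T: go left to L.
        At L: go left to A.
          A is a leaf — visit A.
        Visit L.
        At L: no right child.
      Visit T.
      At T: go right to W.
        At W: no left child.
        Visit W.
        At W: go right to X.
          At X: no left child.
          Visit X.
          At X: go right to G.
            At G: no left child.
            Visit G.
            At G: go right to S.
              At S: go left to D.
                D is a leaf — visit D.
              Visit S.
              At S: go right to V.
                V is a leaf — visit V.
    Visit N.
    At N: no right child.
Visit C.
At C: go right to E.
  At E: go left to U.
    At U: no left child.
    Visit U.
    At U: go right to M.
      M is a leaf — visit M.
  Visit E.
  At E: no right child.
Full in-order sequence: Y, K, A, L, T, W, X, G, D, S, V, N, C, U, M, E.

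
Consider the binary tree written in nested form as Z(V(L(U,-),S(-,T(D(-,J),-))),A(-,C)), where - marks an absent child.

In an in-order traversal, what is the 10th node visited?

In-order visits the left subtree, then the node, then the right subtree.
At Z: go left to V.
  At V: go left to L.
    At L: go left to U.
      U is a leaf — visit U.
    Visit L.
    At L: no right child.
  Visit V.
  At V: go right to S.
    At S: no left child.
    Visit S.
    At S: go right to T.
      At T: go left to D.
        At D: no left child.
        Visit D.
        At D: go right to J.
          J is a leaf — visit J.
      Visit T.
      At T: no right child.
Visit Z.
At Z: go right to A.
  At A: no left child.
  Visit A.
  At A: go right to C.
    C is a leaf — visit C.
Full in-order sequence: U, L, V, S, D, J, T, Z, A, C.

C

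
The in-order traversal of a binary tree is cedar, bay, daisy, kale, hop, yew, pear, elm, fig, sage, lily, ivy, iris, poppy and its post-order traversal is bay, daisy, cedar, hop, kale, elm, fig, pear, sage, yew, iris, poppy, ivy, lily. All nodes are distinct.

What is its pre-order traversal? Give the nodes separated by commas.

The last element of post-order is the root; it splits in-order into left and right subtrees.
Root lily: left subtree has 10 nodes {cedar, bay, daisy, kale, hop, yew, pear, elm, fig, sage}, right has 3 {ivy, iris, poppy}.
  Root yew: left subtree has 5 nodes {cedar, bay, daisy, kale, hop}, right has 4 {pear, elm, fig, sage}.
    Root kale: left subtree has 3 nodes {cedar, bay, daisy}, right has 1 {hop}.
      Root cedar: left subtree has 0 nodes { }, right has 2 {bay, daisy}.
        Root daisy: left subtree has 1 node {bay}, right has 0 { }.
    Root sage: left subtree has 3 nodes {pear, elm, fig}, right has 0 { }.
      Root pear: left subtree has 0 nodes { }, right has 2 {elm, fig}.
        Root fig: left subtree has 1 node {elm}, right has 0 { }.
  Root ivy: left subtree has 0 nodes { }, right has 2 {iris, poppy}.
    Root poppy: left subtree has 1 node {iris}, right has 0 { }.

lily, yew, kale, cedar, daisy, bay, hop, sage, pear, fig, elm, ivy, poppy, iris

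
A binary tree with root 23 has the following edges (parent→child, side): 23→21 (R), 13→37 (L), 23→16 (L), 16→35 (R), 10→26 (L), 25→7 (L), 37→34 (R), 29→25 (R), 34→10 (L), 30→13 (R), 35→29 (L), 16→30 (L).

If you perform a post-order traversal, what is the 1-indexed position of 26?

Post-order visits the left subtree, then the right subtree, then the node.
At 23: go left to 16.
  At 16: go left to 30.
    At 30: no left child.
    At 30: go right to 13.
      At 13: go left to 37.
        At 37: no left child.
        At 37: go right to 34.
          At 34: go left to 10.
            At 10: go left to 26.
              26 is a leaf — visit 26.
            At 10: no right child.
            Visit 10.
          At 34: no right child.
          Visit 34.
        Visit 37.
      At 13: no right child.
      Visit 13.
    Visit 30.
  At 16: go right to 35.
    At 35: go left to 29.
      At 29: no left child.
      At 29: go right to 25.
        At 25: go left to 7.
          7 is a leaf — visit 7.
        At 25: no right child.
        Visit 25.
      Visit 29.
    At 35: no right child.
    Visit 35.
  Visit 16.
At 23: go right to 21.
  21 is a leaf — visit 21.
Visit 23.
Full post-order sequence: 26, 10, 34, 37, 13, 30, 7, 25, 29, 35, 16, 21, 23.

1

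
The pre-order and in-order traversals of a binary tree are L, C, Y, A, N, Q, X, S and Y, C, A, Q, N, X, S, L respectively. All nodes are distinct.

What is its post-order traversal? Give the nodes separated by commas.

Y, Q, S, X, N, A, C, L

The first element of pre-order is the root; it splits in-order into left and right subtrees.
Root L: left subtree has 7 nodes {Y, C, A, Q, N, X, S}, right has 0 { }.
  Root C: left subtree has 1 node {Y}, right has 5 {A, Q, N, X, S}.
    Root A: left subtree has 0 nodes { }, right has 4 {Q, N, X, S}.
      Root N: left subtree has 1 node {Q}, right has 2 {X, S}.
        Root X: left subtree has 0 nodes { }, right has 1 {S}.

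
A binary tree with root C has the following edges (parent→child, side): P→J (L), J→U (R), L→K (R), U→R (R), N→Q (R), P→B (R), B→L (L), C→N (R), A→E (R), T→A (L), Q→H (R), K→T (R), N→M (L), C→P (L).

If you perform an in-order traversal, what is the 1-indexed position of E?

In-order visits the left subtree, then the node, then the right subtree.
At C: go left to P.
  At P: go left to J.
    At J: no left child.
    Visit J.
    At J: go right to U.
      At U: no left child.
      Visit U.
      At U: go right to R.
        R is a leaf — visit R.
  Visit P.
  At P: go right to B.
    At B: go left to L.
      At L: no left child.
      Visit L.
      At L: go right to K.
        At K: no left child.
        Visit K.
        At K: go right to T.
          At T: go left to A.
            At A: no left child.
            Visit A.
            At A: go right to E.
              E is a leaf — visit E.
          Visit T.
          At T: no right child.
    Visit B.
    At B: no right child.
Visit C.
At C: go right to N.
  At N: go left to M.
    M is a leaf — visit M.
  Visit N.
  At N: go right to Q.
    At Q: no left child.
    Visit Q.
    At Q: go right to H.
      H is a leaf — visit H.
Full in-order sequence: J, U, R, P, L, K, A, E, T, B, C, M, N, Q, H.

8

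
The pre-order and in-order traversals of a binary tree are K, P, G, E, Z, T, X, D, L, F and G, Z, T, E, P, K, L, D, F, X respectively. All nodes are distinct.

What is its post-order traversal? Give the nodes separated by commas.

The first element of pre-order is the root; it splits in-order into left and right subtrees.
Root K: left subtree has 5 nodes {G, Z, T, E, P}, right has 4 {L, D, F, X}.
  Root P: left subtree has 4 nodes {G, Z, T, E}, right has 0 { }.
    Root G: left subtree has 0 nodes { }, right has 3 {Z, T, E}.
      Root E: left subtree has 2 nodes {Z, T}, right has 0 { }.
        Root Z: left subtree has 0 nodes { }, right has 1 {T}.
  Root X: left subtree has 3 nodes {L, D, F}, right has 0 { }.
    Root D: left subtree has 1 node {L}, right has 1 {F}.

T, Z, E, G, P, L, F, D, X, K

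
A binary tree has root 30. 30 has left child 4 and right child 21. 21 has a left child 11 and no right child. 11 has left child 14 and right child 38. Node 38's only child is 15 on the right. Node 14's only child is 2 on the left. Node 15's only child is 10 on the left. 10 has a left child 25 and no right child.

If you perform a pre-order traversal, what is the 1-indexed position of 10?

9

Pre-order visits the node, then its left subtree, then its right subtree.
Visit 30.
At 30: go left to 4.
  4 is a leaf — visit 4.
At 30: go right to 21.
  Visit 21.
  At 21: go left to 11.
    Visit 11.
    At 11: go left to 14.
      Visit 14.
      At 14: go left to 2.
        2 is a leaf — visit 2.
      At 14: no right child.
    At 11: go right to 38.
      Visit 38.
      At 38: no left child.
      At 38: go right to 15.
        Visit 15.
        At 15: go left to 10.
          Visit 10.
          At 10: go left to 25.
            25 is a leaf — visit 25.
          At 10: no right child.
        At 15: no right child.
  At 21: no right child.
Full pre-order sequence: 30, 4, 21, 11, 14, 2, 38, 15, 10, 25.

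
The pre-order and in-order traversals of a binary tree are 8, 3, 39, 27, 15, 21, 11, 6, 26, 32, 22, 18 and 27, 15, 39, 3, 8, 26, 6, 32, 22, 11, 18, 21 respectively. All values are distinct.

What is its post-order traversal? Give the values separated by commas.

The first element of pre-order is the root; it splits in-order into left and right subtrees.
Root 8: left subtree has 4 nodes {27, 15, 39, 3}, right has 7 {26, 6, 32, 22, 11, 18, 21}.
  Root 3: left subtree has 3 nodes {27, 15, 39}, right has 0 { }.
    Root 39: left subtree has 2 nodes {27, 15}, right has 0 { }.
      Root 27: left subtree has 0 nodes { }, right has 1 {15}.
  Root 21: left subtree has 6 nodes {26, 6, 32, 22, 11, 18}, right has 0 { }.
    Root 11: left subtree has 4 nodes {26, 6, 32, 22}, right has 1 {18}.
      Root 6: left subtree has 1 node {26}, right has 2 {32, 22}.
        Root 32: left subtree has 0 nodes { }, right has 1 {22}.

15, 27, 39, 3, 26, 22, 32, 6, 18, 11, 21, 8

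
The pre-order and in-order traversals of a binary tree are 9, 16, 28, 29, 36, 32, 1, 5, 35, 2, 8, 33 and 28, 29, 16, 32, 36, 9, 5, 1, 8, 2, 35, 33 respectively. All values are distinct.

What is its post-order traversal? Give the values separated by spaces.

The first element of pre-order is the root; it splits in-order into left and right subtrees.
Root 9: left subtree has 5 nodes {28, 29, 16, 32, 36}, right has 6 {5, 1, 8, 2, 35, 33}.
  Root 16: left subtree has 2 nodes {28, 29}, right has 2 {32, 36}.
    Root 28: left subtree has 0 nodes { }, right has 1 {29}.
    Root 36: left subtree has 1 node {32}, right has 0 { }.
  Root 1: left subtree has 1 node {5}, right has 4 {8, 2, 35, 33}.
    Root 35: left subtree has 2 nodes {8, 2}, right has 1 {33}.
      Root 2: left subtree has 1 node {8}, right has 0 { }.

29 28 32 36 16 5 8 2 33 35 1 9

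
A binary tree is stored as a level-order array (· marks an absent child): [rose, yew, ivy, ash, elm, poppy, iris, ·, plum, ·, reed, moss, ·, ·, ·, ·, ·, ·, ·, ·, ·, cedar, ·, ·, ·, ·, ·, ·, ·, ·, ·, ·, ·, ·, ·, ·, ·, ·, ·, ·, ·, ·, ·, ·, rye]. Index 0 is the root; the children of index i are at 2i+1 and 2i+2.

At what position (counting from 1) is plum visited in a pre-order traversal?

Pre-order visits the node, then its left subtree, then its right subtree.
Visit rose.
At rose: go left to yew.
  Visit yew.
  At yew: go left to ash.
    Visit ash.
    At ash: no left child.
    At ash: go right to plum.
      plum is a leaf — visit plum.
  At yew: go right to elm.
    Visit elm.
    At elm: no left child.
    At elm: go right to reed.
      Visit reed.
      At reed: go left to cedar.
        Visit cedar.
        At cedar: no left child.
        At cedar: go right to rye.
          rye is a leaf — visit rye.
      At reed: no right child.
At rose: go right to ivy.
  Visit ivy.
  At ivy: go left to poppy.
    Visit poppy.
    At poppy: go left to moss.
      moss is a leaf — visit moss.
    At poppy: no right child.
  At ivy: go right to iris.
    iris is a leaf — visit iris.
Full pre-order sequence: rose, yew, ash, plum, elm, reed, cedar, rye, ivy, poppy, moss, iris.

4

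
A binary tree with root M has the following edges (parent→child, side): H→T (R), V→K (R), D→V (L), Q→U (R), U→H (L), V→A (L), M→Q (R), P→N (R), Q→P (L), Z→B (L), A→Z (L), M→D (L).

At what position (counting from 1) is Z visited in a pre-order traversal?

Pre-order visits the node, then its left subtree, then its right subtree.
Visit M.
At M: go left to D.
  Visit D.
  At D: go left to V.
    Visit V.
    At V: go left to A.
      Visit A.
      At A: go left to Z.
        Visit Z.
        At Z: go left to B.
          B is a leaf — visit B.
        At Z: no right child.
      At A: no right child.
    At V: go right to K.
      K is a leaf — visit K.
  At D: no right child.
At M: go right to Q.
  Visit Q.
  At Q: go left to P.
    Visit P.
    At P: no left child.
    At P: go right to N.
      N is a leaf — visit N.
  At Q: go right to U.
    Visit U.
    At U: go left to H.
      Visit H.
      At H: no left child.
      At H: go right to T.
        T is a leaf — visit T.
    At U: no right child.
Full pre-order sequence: M, D, V, A, Z, B, K, Q, P, N, U, H, T.

5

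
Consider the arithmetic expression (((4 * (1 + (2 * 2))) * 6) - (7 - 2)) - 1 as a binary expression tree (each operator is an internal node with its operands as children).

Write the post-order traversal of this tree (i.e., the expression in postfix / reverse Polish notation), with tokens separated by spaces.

Post-order on an expression tree gives postfix notation: for each operator, emit left operand, right operand, then the operator.

4 1 2 2 * + * 6 * 7 2 - - 1 -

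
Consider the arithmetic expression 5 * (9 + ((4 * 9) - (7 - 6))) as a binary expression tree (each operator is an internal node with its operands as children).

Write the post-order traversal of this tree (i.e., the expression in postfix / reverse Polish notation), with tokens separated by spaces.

Post-order on an expression tree gives postfix notation: for each operator, emit left operand, right operand, then the operator.

5 9 4 9 * 7 6 - - + *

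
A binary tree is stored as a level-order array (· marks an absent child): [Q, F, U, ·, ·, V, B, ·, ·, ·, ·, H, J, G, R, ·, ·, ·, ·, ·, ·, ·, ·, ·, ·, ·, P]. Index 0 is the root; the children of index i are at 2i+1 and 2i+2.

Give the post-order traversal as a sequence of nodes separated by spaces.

F H P J V G R B U Q

Post-order visits the left subtree, then the right subtree, then the node.
At Q: go left to F.
  F is a leaf — visit F.
At Q: go right to U.
  At U: go left to V.
    At V: go left to H.
      H is a leaf — visit H.
    At V: go right to J.
      At J: no left child.
      At J: go right to P.
        P is a leaf — visit P.
      Visit J.
    Visit V.
  At U: go right to B.
    At B: go left to G.
      G is a leaf — visit G.
    At B: go right to R.
      R is a leaf — visit R.
    Visit B.
  Visit U.
Visit Q.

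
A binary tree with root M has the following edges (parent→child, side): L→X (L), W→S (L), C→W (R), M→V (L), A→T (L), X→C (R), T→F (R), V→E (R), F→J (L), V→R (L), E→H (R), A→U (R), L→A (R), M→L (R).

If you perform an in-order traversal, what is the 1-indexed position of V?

2

In-order visits the left subtree, then the node, then the right subtree.
At M: go left to V.
  At V: go left to R.
    R is a leaf — visit R.
  Visit V.
  At V: go right to E.
    At E: no left child.
    Visit E.
    At E: go right to H.
      H is a leaf — visit H.
Visit M.
At M: go right to L.
  At L: go left to X.
    At X: no left child.
    Visit X.
    At X: go right to C.
      At C: no left child.
      Visit C.
      At C: go right to W.
        At W: go left to S.
          S is a leaf — visit S.
        Visit W.
        At W: no right child.
  Visit L.
  At L: go right to A.
    At A: go left to T.
      At T: no left child.
      Visit T.
      At T: go right to F.
        At F: go left to J.
          J is a leaf — visit J.
        Visit F.
        At F: no right child.
    Visit A.
    At A: go right to U.
      U is a leaf — visit U.
Full in-order sequence: R, V, E, H, M, X, C, S, W, L, T, J, F, A, U.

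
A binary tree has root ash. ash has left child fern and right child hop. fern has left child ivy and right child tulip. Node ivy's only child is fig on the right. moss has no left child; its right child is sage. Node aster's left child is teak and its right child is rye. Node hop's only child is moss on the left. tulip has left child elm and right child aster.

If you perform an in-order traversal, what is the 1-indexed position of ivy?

In-order visits the left subtree, then the node, then the right subtree.
At ash: go left to fern.
  At fern: go left to ivy.
    At ivy: no left child.
    Visit ivy.
    At ivy: go right to fig.
      fig is a leaf — visit fig.
  Visit fern.
  At fern: go right to tulip.
    At tulip: go left to elm.
      elm is a leaf — visit elm.
    Visit tulip.
    At tulip: go right to aster.
      At aster: go left to teak.
        teak is a leaf — visit teak.
      Visit aster.
      At aster: go right to rye.
        rye is a leaf — visit rye.
Visit ash.
At ash: go right to hop.
  At hop: go left to moss.
    At moss: no left child.
    Visit moss.
    At moss: go right to sage.
      sage is a leaf — visit sage.
  Visit hop.
  At hop: no right child.
Full in-order sequence: ivy, fig, fern, elm, tulip, teak, aster, rye, ash, moss, sage, hop.

1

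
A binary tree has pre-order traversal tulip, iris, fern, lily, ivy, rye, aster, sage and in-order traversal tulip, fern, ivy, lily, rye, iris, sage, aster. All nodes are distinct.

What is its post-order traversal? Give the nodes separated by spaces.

ivy rye lily fern sage aster iris tulip

The first element of pre-order is the root; it splits in-order into left and right subtrees.
Root tulip: left subtree has 0 nodes { }, right has 7 {fern, ivy, lily, rye, iris, sage, aster}.
  Root iris: left subtree has 4 nodes {fern, ivy, lily, rye}, right has 2 {sage, aster}.
    Root fern: left subtree has 0 nodes { }, right has 3 {ivy, lily, rye}.
      Root lily: left subtree has 1 node {ivy}, right has 1 {rye}.
    Root aster: left subtree has 1 node {sage}, right has 0 { }.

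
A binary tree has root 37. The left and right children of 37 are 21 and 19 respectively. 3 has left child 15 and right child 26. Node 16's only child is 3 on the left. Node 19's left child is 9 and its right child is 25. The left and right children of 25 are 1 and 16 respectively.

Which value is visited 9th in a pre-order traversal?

15

Pre-order visits the node, then its left subtree, then its right subtree.
Visit 37.
At 37: go left to 21.
  21 is a leaf — visit 21.
At 37: go right to 19.
  Visit 19.
  At 19: go left to 9.
    9 is a leaf — visit 9.
  At 19: go right to 25.
    Visit 25.
    At 25: go left to 1.
      1 is a leaf — visit 1.
    At 25: go right to 16.
      Visit 16.
      At 16: go left to 3.
        Visit 3.
        At 3: go left to 15.
          15 is a leaf — visit 15.
        At 3: go right to 26.
          26 is a leaf — visit 26.
      At 16: no right child.
Full pre-order sequence: 37, 21, 19, 9, 25, 1, 16, 3, 15, 26.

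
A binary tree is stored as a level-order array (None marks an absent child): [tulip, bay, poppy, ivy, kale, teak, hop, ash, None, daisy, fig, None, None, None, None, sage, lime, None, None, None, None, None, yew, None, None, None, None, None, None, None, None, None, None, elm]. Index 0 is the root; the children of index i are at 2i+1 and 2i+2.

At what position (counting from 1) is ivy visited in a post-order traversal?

Post-order visits the left subtree, then the right subtree, then the node.
At tulip: go left to bay.
  At bay: go left to ivy.
    At ivy: go left to ash.
      At ash: go left to sage.
        sage is a leaf — visit sage.
      At ash: go right to lime.
        At lime: go left to elm.
          elm is a leaf — visit elm.
        At lime: no right child.
        Visit lime.
      Visit ash.
    At ivy: no right child.
    Visit ivy.
  At bay: go right to kale.
    At kale: go left to daisy.
      daisy is a leaf — visit daisy.
    At kale: go right to fig.
      At fig: no left child.
      At fig: go right to yew.
        yew is a leaf — visit yew.
      Visit fig.
    Visit kale.
  Visit bay.
At tulip: go right to poppy.
  At poppy: go left to teak.
    teak is a leaf — visit teak.
  At poppy: go right to hop.
    hop is a leaf — visit hop.
  Visit poppy.
Visit tulip.
Full post-order sequence: sage, elm, lime, ash, ivy, daisy, yew, fig, kale, bay, teak, hop, poppy, tulip.

5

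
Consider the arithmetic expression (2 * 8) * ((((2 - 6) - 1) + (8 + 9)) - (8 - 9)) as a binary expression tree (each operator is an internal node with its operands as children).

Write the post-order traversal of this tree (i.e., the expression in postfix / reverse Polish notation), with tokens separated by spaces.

Post-order on an expression tree gives postfix notation: for each operator, emit left operand, right operand, then the operator.

2 8 * 2 6 - 1 - 8 9 + + 8 9 - - *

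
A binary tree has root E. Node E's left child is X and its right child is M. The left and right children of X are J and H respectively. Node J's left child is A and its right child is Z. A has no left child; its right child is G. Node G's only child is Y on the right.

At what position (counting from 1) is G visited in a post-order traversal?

2

Post-order visits the left subtree, then the right subtree, then the node.
At E: go left to X.
  At X: go left to J.
    At J: go left to A.
      At A: no left child.
      At A: go right to G.
        At G: no left child.
        At G: go right to Y.
          Y is a leaf — visit Y.
        Visit G.
      Visit A.
    At J: go right to Z.
      Z is a leaf — visit Z.
    Visit J.
  At X: go right to H.
    H is a leaf — visit H.
  Visit X.
At E: go right to M.
  M is a leaf — visit M.
Visit E.
Full post-order sequence: Y, G, A, Z, J, H, X, M, E.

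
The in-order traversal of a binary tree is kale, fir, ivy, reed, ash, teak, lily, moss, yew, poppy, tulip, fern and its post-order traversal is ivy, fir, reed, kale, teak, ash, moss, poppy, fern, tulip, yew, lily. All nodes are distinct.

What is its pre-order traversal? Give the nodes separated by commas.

The last element of post-order is the root; it splits in-order into left and right subtrees.
Root lily: left subtree has 6 nodes {kale, fir, ivy, reed, ash, teak}, right has 5 {moss, yew, poppy, tulip, fern}.
  Root ash: left subtree has 4 nodes {kale, fir, ivy, reed}, right has 1 {teak}.
    Root kale: left subtree has 0 nodes { }, right has 3 {fir, ivy, reed}.
      Root reed: left subtree has 2 nodes {fir, ivy}, right has 0 { }.
        Root fir: left subtree has 0 nodes { }, right has 1 {ivy}.
  Root yew: left subtree has 1 node {moss}, right has 3 {poppy, tulip, fern}.
    Root tulip: left subtree has 1 node {poppy}, right has 1 {fern}.

lily, ash, kale, reed, fir, ivy, teak, yew, moss, tulip, poppy, fern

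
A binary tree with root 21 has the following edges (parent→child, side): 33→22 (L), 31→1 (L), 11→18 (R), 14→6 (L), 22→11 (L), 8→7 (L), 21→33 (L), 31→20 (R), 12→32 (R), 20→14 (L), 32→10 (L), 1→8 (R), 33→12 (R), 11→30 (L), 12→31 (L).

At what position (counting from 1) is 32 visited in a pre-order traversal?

15

Pre-order visits the node, then its left subtree, then its right subtree.
Visit 21.
At 21: go left to 33.
  Visit 33.
  At 33: go left to 22.
    Visit 22.
    At 22: go left to 11.
      Visit 11.
      At 11: go left to 30.
        30 is a leaf — visit 30.
      At 11: go right to 18.
        18 is a leaf — visit 18.
    At 22: no right child.
  At 33: go right to 12.
    Visit 12.
    At 12: go left to 31.
      Visit 31.
      At 31: go left to 1.
        Visit 1.
        At 1: no left child.
        At 1: go right to 8.
          Visit 8.
          At 8: go left to 7.
            7 is a leaf — visit 7.
          At 8: no right child.
      At 31: go right to 20.
        Visit 20.
        At 20: go left to 14.
          Visit 14.
          At 14: go left to 6.
            6 is a leaf — visit 6.
          At 14: no right child.
        At 20: no right child.
    At 12: go right to 32.
      Visit 32.
      At 32: go left to 10.
        10 is a leaf — visit 10.
      At 32: no right child.
At 21: no right child.
Full pre-order sequence: 21, 33, 22, 11, 30, 18, 12, 31, 1, 8, 7, 20, 14, 6, 32, 10.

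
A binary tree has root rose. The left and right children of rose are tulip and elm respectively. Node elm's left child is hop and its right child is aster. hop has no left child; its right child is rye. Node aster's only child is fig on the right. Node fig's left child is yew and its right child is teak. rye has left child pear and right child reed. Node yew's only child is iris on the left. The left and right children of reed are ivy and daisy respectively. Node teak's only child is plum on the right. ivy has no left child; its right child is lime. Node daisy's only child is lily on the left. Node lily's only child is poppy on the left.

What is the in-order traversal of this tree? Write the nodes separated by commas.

In-order visits the left subtree, then the node, then the right subtree.
At rose: go left to tulip.
  tulip is a leaf — visit tulip.
Visit rose.
At rose: go right to elm.
  At elm: go left to hop.
    At hop: no left child.
    Visit hop.
    At hop: go right to rye.
      At rye: go left to pear.
        pear is a leaf — visit pear.
      Visit rye.
      At rye: go right to reed.
        At reed: go left to ivy.
          At ivy: no left child.
          Visit ivy.
          At ivy: go right to lime.
            lime is a leaf — visit lime.
        Visit reed.
        At reed: go right to daisy.
          At daisy: go left to lily.
            At lily: go left to poppy.
              poppy is a leaf — visit poppy.
            Visit lily.
            At lily: no right child.
          Visit daisy.
          At daisy: no right child.
  Visit elm.
  At elm: go right to aster.
    At aster: no left child.
    Visit aster.
    At aster: go right to fig.
      At fig: go left to yew.
        At yew: go left to iris.
          iris is a leaf — visit iris.
        Visit yew.
        At yew: no right child.
      Visit fig.
      At fig: go right to teak.
        At teak: no left child.
        Visit teak.
        At teak: go right to plum.
          plum is a leaf — visit plum.

tulip, rose, hop, pear, rye, ivy, lime, reed, poppy, lily, daisy, elm, aster, iris, yew, fig, teak, plum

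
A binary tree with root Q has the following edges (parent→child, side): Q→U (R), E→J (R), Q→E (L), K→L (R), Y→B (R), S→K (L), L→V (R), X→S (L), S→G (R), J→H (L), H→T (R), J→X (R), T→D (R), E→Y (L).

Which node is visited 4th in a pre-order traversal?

Pre-order visits the node, then its left subtree, then its right subtree.
Visit Q.
At Q: go left to E.
  Visit E.
  At E: go left to Y.
    Visit Y.
    At Y: no left child.
    At Y: go right to B.
      B is a leaf — visit B.
  At E: go right to J.
    Visit J.
    At J: go left to H.
      Visit H.
      At H: no left child.
      At H: go right to T.
        Visit T.
        At T: no left child.
        At T: go right to D.
          D is a leaf — visit D.
    At J: go right to X.
      Visit X.
      At X: go left to S.
        Visit S.
        At S: go left to K.
          Visit K.
          At K: no left child.
          At K: go right to L.
            Visit L.
            At L: no left child.
            At L: go right to V.
              V is a leaf — visit V.
        At S: go right to G.
          G is a leaf — visit G.
      At X: no right child.
At Q: go right to U.
  U is a leaf — visit U.
Full pre-order sequence: Q, E, Y, B, J, H, T, D, X, S, K, L, V, G, U.

B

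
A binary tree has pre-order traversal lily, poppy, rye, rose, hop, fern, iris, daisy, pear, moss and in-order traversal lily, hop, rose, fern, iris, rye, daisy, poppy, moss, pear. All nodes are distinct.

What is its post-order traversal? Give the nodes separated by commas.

The first element of pre-order is the root; it splits in-order into left and right subtrees.
Root lily: left subtree has 0 nodes { }, right has 9 {hop, rose, fern, iris, rye, daisy, poppy, moss, pear}.
  Root poppy: left subtree has 6 nodes {hop, rose, fern, iris, rye, daisy}, right has 2 {moss, pear}.
    Root rye: left subtree has 4 nodes {hop, rose, fern, iris}, right has 1 {daisy}.
      Root rose: left subtree has 1 node {hop}, right has 2 {fern, iris}.
        Root fern: left subtree has 0 nodes { }, right has 1 {iris}.
    Root pear: left subtree has 1 node {moss}, right has 0 { }.

hop, iris, fern, rose, daisy, rye, moss, pear, poppy, lily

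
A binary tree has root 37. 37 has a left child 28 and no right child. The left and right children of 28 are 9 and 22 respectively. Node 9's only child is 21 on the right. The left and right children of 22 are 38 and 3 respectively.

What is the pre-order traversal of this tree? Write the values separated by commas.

37, 28, 9, 21, 22, 38, 3

Pre-order visits the node, then its left subtree, then its right subtree.
Visit 37.
At 37: go left to 28.
  Visit 28.
  At 28: go left to 9.
    Visit 9.
    At 9: no left child.
    At 9: go right to 21.
      21 is a leaf — visit 21.
  At 28: go right to 22.
    Visit 22.
    At 22: go left to 38.
      38 is a leaf — visit 38.
    At 22: go right to 3.
      3 is a leaf — visit 3.
At 37: no right child.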